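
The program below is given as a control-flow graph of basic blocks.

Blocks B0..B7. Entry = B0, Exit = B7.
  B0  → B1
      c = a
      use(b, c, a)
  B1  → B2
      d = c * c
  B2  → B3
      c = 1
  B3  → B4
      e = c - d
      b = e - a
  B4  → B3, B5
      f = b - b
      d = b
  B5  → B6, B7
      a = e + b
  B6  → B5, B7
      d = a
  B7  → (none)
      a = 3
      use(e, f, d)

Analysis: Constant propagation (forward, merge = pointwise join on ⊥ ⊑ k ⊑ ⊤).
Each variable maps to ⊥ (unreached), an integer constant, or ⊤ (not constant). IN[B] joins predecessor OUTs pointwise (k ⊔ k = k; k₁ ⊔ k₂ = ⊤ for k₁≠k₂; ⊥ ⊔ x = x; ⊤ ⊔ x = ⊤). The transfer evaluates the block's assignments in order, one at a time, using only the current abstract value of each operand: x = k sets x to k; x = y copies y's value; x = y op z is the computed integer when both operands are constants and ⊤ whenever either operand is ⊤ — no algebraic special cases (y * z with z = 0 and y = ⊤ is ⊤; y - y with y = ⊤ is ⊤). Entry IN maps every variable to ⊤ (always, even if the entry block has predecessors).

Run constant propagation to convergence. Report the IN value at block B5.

Answer: {a: ⊤, b: ⊤, c: 1, d: ⊤, e: ⊤, f: ⊤}

Trace:
Per-block solution:
  B0: | IN=(all ⊤) | OUT=(all ⊤)
  B1: | IN=(all ⊤) | OUT=(all ⊤)
  B2: | IN=(all ⊤) | OUT={c:1; rest ⊤}
  B3: | IN={c:1; rest ⊤} | OUT={c:1; rest ⊤}
  B4: | IN={c:1; rest ⊤} | OUT={c:1; rest ⊤}
  B5: | IN={c:1; rest ⊤} | OUT={c:1; rest ⊤}
  B6: | IN={c:1; rest ⊤} | OUT={c:1; rest ⊤}
  B7: | IN={c:1; rest ⊤} | OUT={a:3, c:1; rest ⊤}

Merge at B5: IN[B5] = OUT[B4] ⊔ OUT[B6] = {a: ⊤, b: ⊤, c: 1, d: ⊤, e: ⊤, f: ⊤}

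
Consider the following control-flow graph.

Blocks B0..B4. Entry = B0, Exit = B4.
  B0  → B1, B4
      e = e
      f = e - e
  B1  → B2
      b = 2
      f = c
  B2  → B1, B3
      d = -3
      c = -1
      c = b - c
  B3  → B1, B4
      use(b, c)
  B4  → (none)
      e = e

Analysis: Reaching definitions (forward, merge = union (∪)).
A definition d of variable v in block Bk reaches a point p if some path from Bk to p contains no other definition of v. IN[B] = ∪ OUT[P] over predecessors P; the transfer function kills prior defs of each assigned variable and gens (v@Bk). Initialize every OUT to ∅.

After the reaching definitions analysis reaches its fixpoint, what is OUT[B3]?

Per-block solution:
  B0:   IN={}   OUT={e@B0, f@B0}
  B1:   IN={b@B1, c@B2, d@B2, e@B0, f@B0, f@B1}   OUT={b@B1, c@B2, d@B2, e@B0, f@B1}
  B2:   IN={b@B1, c@B2, d@B2, e@B0, f@B1}   OUT={b@B1, c@B2, d@B2, e@B0, f@B1}
  B3:   IN={b@B1, c@B2, d@B2, e@B0, f@B1}   OUT={b@B1, c@B2, d@B2, e@B0, f@B1}
  B4:   IN={b@B1, c@B2, d@B2, e@B0, f@B0, f@B1}   OUT={b@B1, c@B2, d@B2, e@B4, f@B0, f@B1}

Merge at B3: IN[B3] = OUT[B2] = {b@B1, c@B2, d@B2, e@B0, f@B1}
Applying B3's transfer function to that IN value gives OUT[B3] (row B3 above).

Answer: {b@B1, c@B2, d@B2, e@B0, f@B1}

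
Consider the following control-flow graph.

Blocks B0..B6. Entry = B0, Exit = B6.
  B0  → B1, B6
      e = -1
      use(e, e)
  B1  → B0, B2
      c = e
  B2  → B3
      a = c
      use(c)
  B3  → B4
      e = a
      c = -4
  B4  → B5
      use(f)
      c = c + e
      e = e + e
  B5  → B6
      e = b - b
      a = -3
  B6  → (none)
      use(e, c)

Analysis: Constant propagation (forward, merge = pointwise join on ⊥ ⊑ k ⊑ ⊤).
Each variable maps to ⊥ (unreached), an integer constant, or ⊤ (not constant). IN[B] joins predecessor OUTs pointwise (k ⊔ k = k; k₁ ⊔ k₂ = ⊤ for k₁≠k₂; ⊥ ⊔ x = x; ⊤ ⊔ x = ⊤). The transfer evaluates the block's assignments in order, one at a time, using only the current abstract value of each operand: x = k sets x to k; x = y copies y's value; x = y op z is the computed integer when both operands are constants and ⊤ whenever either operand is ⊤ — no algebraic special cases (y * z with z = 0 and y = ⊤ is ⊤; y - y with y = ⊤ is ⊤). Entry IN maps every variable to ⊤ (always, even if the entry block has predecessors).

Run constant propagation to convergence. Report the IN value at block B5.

Fixpoint table:
  B0: | IN=(all ⊤) | OUT={e:-1; rest ⊤}
  B1: | IN={e:-1; rest ⊤} | OUT={c:-1, e:-1; rest ⊤}
  B2: | IN={c:-1, e:-1; rest ⊤} | OUT={a:-1, c:-1, e:-1; rest ⊤}
  B3: | IN={a:-1, c:-1, e:-1; rest ⊤} | OUT={a:-1, c:-4, e:-1; rest ⊤}
  B4: | IN={a:-1, c:-4, e:-1; rest ⊤} | OUT={a:-1, c:-5, e:-2; rest ⊤}
  B5: | IN={a:-1, c:-5, e:-2; rest ⊤} | OUT={a:-3, c:-5; rest ⊤}
  B6: | IN=(all ⊤) | OUT=(all ⊤)

Merge at B5: IN[B5] = OUT[B4] = {a: -1, b: ⊤, c: -5, d: ⊤, e: -2, f: ⊤}

Answer: {a: -1, b: ⊤, c: -5, d: ⊤, e: -2, f: ⊤}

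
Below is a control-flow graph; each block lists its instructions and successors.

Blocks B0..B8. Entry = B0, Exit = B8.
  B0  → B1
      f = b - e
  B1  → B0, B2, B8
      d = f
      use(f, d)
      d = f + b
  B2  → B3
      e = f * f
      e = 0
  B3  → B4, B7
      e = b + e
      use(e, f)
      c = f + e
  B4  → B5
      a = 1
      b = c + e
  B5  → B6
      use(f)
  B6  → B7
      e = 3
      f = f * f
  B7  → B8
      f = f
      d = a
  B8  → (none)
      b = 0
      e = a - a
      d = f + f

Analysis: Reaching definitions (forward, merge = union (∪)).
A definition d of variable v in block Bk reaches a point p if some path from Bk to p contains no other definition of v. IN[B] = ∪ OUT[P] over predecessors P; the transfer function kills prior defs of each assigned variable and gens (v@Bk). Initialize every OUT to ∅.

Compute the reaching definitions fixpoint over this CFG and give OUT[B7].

Fixpoint table:
  B0:  IN={d@B1, f@B0}  OUT={d@B1, f@B0}
  B1:  IN={d@B1, f@B0}  OUT={d@B1, f@B0}
  B2:  IN={d@B1, f@B0}  OUT={d@B1, e@B2, f@B0}
  B3:  IN={d@B1, e@B2, f@B0}  OUT={c@B3, d@B1, e@B3, f@B0}
  B4:  IN={c@B3, d@B1, e@B3, f@B0}  OUT={a@B4, b@B4, c@B3, d@B1, e@B3, f@B0}
  B5:  IN={a@B4, b@B4, c@B3, d@B1, e@B3, f@B0}  OUT={a@B4, b@B4, c@B3, d@B1, e@B3, f@B0}
  B6:  IN={a@B4, b@B4, c@B3, d@B1, e@B3, f@B0}  OUT={a@B4, b@B4, c@B3, d@B1, e@B6, f@B6}
  B7:  IN={a@B4, b@B4, c@B3, d@B1, e@B3, e@B6, f@B0, f@B6}  OUT={a@B4, b@B4, c@B3, d@B7, e@B3, e@B6, f@B7}
  B8:  IN={a@B4, b@B4, c@B3, d@B1, d@B7, e@B3, e@B6, f@B0, f@B7}  OUT={a@B4, b@B8, c@B3, d@B8, e@B8, f@B0, f@B7}

Merge at B7: IN[B7] = OUT[B3] ⊔ OUT[B6] = {a@B4, b@B4, c@B3, d@B1, e@B3, e@B6, f@B0, f@B6}
Applying B7's transfer function to that IN value gives OUT[B7] (row B7 above).

Answer: {a@B4, b@B4, c@B3, d@B7, e@B3, e@B6, f@B7}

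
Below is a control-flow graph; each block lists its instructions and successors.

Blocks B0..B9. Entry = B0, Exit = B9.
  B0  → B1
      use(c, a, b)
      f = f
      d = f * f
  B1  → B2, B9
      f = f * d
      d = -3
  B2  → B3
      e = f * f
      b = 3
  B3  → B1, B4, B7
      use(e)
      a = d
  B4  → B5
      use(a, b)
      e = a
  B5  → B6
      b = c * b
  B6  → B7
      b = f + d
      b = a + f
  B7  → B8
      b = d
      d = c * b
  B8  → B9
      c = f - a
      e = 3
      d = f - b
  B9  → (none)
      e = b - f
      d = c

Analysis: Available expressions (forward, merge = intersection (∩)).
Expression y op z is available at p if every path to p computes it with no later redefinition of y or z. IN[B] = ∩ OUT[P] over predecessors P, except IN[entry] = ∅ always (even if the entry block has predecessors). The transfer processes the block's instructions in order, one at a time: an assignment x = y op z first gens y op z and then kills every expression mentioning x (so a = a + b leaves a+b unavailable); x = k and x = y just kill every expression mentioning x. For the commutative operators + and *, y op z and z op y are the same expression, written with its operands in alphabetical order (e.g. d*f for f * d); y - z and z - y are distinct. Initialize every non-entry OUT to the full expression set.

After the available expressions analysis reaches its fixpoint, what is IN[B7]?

Answer: {f*f}

Derivation:
Converged values:
  B0: | IN={} | OUT={f*f}
  B1: | IN={f*f} | OUT={}
  B2: | IN={} | OUT={f*f}
  B3: | IN={f*f} | OUT={f*f}
  B4: | IN={f*f} | OUT={f*f}
  B5: | IN={f*f} | OUT={f*f}
  B6: | IN={f*f} | OUT={a+f, d+f, f*f}
  B7: | IN={f*f} | OUT={b*c, f*f}
  B8: | IN={b*c, f*f} | OUT={f*f, f-a, f-b}
  B9: | IN={} | OUT={b-f}

Merge at B7: IN[B7] = OUT[B3] ∩ OUT[B6] = {f*f}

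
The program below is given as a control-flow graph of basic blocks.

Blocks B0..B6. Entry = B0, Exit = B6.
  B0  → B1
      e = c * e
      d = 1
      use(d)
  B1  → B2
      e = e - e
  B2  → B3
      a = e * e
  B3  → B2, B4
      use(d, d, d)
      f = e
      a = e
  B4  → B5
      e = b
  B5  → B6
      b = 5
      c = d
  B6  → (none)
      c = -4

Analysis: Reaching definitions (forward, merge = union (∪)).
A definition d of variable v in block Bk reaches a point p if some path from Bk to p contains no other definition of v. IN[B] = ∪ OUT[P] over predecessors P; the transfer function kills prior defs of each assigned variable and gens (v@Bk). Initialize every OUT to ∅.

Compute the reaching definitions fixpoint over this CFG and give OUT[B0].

Answer: {d@B0, e@B0}

Derivation:
Per-block solution:
  B0:   IN={}   OUT={d@B0, e@B0}
  B1:   IN={d@B0, e@B0}   OUT={d@B0, e@B1}
  B2:   IN={a@B3, d@B0, e@B1, f@B3}   OUT={a@B2, d@B0, e@B1, f@B3}
  B3:   IN={a@B2, d@B0, e@B1, f@B3}   OUT={a@B3, d@B0, e@B1, f@B3}
  B4:   IN={a@B3, d@B0, e@B1, f@B3}   OUT={a@B3, d@B0, e@B4, f@B3}
  B5:   IN={a@B3, d@B0, e@B4, f@B3}   OUT={a@B3, b@B5, c@B5, d@B0, e@B4, f@B3}
  B6:   IN={a@B3, b@B5, c@B5, d@B0, e@B4, f@B3}   OUT={a@B3, b@B5, c@B6, d@B0, e@B4, f@B3}

B0 is the boundary node: IN[B0] = {}
Applying B0's transfer function to that IN value gives OUT[B0] (row B0 above).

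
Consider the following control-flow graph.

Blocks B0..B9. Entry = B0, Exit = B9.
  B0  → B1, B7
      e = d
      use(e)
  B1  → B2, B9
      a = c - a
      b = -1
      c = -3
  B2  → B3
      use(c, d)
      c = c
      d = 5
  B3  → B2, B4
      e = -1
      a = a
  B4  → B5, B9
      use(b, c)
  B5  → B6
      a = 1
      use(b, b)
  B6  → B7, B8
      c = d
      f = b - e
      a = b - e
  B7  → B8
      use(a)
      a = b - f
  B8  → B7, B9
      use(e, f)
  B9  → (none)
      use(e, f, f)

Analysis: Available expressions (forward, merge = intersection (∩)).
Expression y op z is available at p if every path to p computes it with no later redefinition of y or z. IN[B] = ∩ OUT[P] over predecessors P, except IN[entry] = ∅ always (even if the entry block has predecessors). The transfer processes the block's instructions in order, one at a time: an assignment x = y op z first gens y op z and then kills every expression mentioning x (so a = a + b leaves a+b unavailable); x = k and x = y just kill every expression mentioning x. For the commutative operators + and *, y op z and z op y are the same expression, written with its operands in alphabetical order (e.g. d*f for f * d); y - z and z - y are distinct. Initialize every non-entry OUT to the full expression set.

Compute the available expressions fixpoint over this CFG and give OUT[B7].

Per-block solution:
  B0: | IN={} | OUT={}
  B1: | IN={} | OUT={}
  B2: | IN={} | OUT={}
  B3: | IN={} | OUT={}
  B4: | IN={} | OUT={}
  B5: | IN={} | OUT={}
  B6: | IN={} | OUT={b-e}
  B7: | IN={} | OUT={b-f}
  B8: | IN={} | OUT={}
  B9: | IN={} | OUT={}

Merge at B7: IN[B7] = OUT[B0] ∩ OUT[B6] ∩ OUT[B8] = {}
Applying B7's transfer function to that IN value gives OUT[B7] (row B7 above).

Answer: {b-f}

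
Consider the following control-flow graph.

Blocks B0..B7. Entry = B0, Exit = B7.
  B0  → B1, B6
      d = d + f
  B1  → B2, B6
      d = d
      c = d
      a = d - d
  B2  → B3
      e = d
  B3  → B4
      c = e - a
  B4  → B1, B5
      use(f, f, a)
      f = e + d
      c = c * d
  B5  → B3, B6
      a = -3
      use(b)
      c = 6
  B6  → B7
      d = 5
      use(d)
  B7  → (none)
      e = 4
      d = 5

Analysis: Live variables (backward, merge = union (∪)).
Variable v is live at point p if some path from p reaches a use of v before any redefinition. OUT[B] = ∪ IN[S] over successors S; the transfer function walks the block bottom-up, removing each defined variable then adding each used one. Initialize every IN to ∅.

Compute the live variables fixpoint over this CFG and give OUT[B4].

Answer: {b, d, e, f}

Working:
Per-block solution:
  B0: | IN={b, d, f} | OUT={b, d, f}
  B1: | IN={b, d, f} | OUT={a, b, d, f}
  B2: | IN={a, b, d, f} | OUT={a, b, d, e, f}
  B3: | IN={a, b, d, e, f} | OUT={a, b, c, d, e, f}
  B4: | IN={a, b, c, d, e, f} | OUT={b, d, e, f}
  B5: | IN={b, d, e, f} | OUT={a, b, d, e, f}
  B6: | IN={} | OUT={}
  B7: | IN={} | OUT={}

Merge at B4: OUT[B4] = IN[B1] ⊔ IN[B5] = {b, d, e, f}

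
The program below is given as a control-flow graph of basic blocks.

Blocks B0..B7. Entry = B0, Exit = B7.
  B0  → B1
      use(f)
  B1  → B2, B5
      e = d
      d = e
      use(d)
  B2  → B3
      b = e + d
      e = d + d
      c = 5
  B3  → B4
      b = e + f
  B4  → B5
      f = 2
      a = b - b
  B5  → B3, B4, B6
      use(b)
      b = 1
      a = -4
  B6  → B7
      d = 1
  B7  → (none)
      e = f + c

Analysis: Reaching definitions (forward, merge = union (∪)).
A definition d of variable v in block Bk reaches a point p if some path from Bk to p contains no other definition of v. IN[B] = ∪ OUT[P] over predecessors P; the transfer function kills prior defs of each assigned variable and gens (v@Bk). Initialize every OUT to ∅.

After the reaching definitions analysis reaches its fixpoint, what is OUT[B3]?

Answer: {a@B5, b@B3, c@B2, d@B1, e@B1, e@B2, f@B4}

Trace:
Fixpoint table:
  B0: | IN={} | OUT={}
  B1: | IN={} | OUT={d@B1, e@B1}
  B2: | IN={d@B1, e@B1} | OUT={b@B2, c@B2, d@B1, e@B2}
  B3: | IN={a@B5, b@B2, b@B5, c@B2, d@B1, e@B1, e@B2, f@B4} | OUT={a@B5, b@B3, c@B2, d@B1, e@B1, e@B2, f@B4}
  B4: | IN={a@B5, b@B3, b@B5, c@B2, d@B1, e@B1, e@B2, f@B4} | OUT={a@B4, b@B3, b@B5, c@B2, d@B1, e@B1, e@B2, f@B4}
  B5: | IN={a@B4, b@B3, b@B5, c@B2, d@B1, e@B1, e@B2, f@B4} | OUT={a@B5, b@B5, c@B2, d@B1, e@B1, e@B2, f@B4}
  B6: | IN={a@B5, b@B5, c@B2, d@B1, e@B1, e@B2, f@B4} | OUT={a@B5, b@B5, c@B2, d@B6, e@B1, e@B2, f@B4}
  B7: | IN={a@B5, b@B5, c@B2, d@B6, e@B1, e@B2, f@B4} | OUT={a@B5, b@B5, c@B2, d@B6, e@B7, f@B4}

Merge at B3: IN[B3] = OUT[B2] ⊔ OUT[B5] = {a@B5, b@B2, b@B5, c@B2, d@B1, e@B1, e@B2, f@B4}
Applying B3's transfer function to that IN value gives OUT[B3] (row B3 above).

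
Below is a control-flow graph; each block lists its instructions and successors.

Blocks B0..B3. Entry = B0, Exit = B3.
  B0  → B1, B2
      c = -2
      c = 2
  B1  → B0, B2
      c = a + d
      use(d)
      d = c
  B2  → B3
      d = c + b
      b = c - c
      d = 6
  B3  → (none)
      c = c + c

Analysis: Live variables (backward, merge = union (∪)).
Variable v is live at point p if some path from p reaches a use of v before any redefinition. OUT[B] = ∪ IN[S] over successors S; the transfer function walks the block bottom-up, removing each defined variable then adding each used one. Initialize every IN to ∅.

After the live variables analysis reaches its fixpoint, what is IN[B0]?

Answer: {a, b, d}

Working:
Fixpoint table:
  B0:   IN={a, b, d}   OUT={a, b, c, d}
  B1:   IN={a, b, d}   OUT={a, b, c, d}
  B2:   IN={b, c}   OUT={c}
  B3:   IN={c}   OUT={}

Merge at B0: OUT[B0] = IN[B1] ⊔ IN[B2] = {a, b, c, d}
Applying B0's transfer function to that OUT value gives IN[B0] (row B0 above).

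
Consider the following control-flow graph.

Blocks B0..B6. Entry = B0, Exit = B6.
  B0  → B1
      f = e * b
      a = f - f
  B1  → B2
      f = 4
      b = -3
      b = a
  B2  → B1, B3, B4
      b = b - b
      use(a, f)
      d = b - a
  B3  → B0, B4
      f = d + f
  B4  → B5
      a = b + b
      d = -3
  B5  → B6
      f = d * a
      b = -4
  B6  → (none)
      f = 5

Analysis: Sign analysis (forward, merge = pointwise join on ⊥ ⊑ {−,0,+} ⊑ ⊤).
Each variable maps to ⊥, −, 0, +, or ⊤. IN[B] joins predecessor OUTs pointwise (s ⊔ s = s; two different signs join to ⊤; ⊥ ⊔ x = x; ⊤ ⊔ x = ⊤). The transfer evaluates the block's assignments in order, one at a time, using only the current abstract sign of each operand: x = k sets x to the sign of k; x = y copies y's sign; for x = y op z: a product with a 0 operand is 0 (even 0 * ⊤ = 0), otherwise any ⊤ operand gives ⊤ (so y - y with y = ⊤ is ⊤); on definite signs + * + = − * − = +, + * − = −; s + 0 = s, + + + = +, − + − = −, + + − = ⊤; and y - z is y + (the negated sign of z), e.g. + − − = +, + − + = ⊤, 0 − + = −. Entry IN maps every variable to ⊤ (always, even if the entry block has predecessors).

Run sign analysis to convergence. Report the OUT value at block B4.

Converged values:
  B0: | IN=(all ⊤) | OUT=(all ⊤)
  B1: | IN=(all ⊤) | OUT={f:+; rest ⊤}
  B2: | IN={f:+; rest ⊤} | OUT={f:+; rest ⊤}
  B3: | IN={f:+; rest ⊤} | OUT=(all ⊤)
  B4: | IN=(all ⊤) | OUT={d:-; rest ⊤}
  B5: | IN={d:-; rest ⊤} | OUT={b:-, d:-; rest ⊤}
  B6: | IN={b:-, d:-; rest ⊤} | OUT={b:-, d:-, f:+; rest ⊤}

Merge at B4: IN[B4] = OUT[B2] ⊔ OUT[B3] = {a: ⊤, b: ⊤, c: ⊤, d: ⊤, e: ⊤, f: ⊤}
Applying B4's transfer function to that IN value gives OUT[B4] (row B4 above).

Answer: {a: ⊤, b: ⊤, c: ⊤, d: -, e: ⊤, f: ⊤}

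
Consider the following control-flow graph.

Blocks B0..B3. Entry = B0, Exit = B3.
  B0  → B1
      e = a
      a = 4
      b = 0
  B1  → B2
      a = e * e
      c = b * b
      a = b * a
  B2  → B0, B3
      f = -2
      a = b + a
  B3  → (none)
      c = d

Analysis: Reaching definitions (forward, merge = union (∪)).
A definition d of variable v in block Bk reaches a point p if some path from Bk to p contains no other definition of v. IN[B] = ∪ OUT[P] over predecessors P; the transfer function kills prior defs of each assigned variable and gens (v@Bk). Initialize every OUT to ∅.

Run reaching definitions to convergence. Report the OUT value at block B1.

Converged values:
  B0:  IN={a@B2, b@B0, c@B1, e@B0, f@B2}  OUT={a@B0, b@B0, c@B1, e@B0, f@B2}
  B1:  IN={a@B0, b@B0, c@B1, e@B0, f@B2}  OUT={a@B1, b@B0, c@B1, e@B0, f@B2}
  B2:  IN={a@B1, b@B0, c@B1, e@B0, f@B2}  OUT={a@B2, b@B0, c@B1, e@B0, f@B2}
  B3:  IN={a@B2, b@B0, c@B1, e@B0, f@B2}  OUT={a@B2, b@B0, c@B3, e@B0, f@B2}

Merge at B1: IN[B1] = OUT[B0] = {a@B0, b@B0, c@B1, e@B0, f@B2}
Applying B1's transfer function to that IN value gives OUT[B1] (row B1 above).

Answer: {a@B1, b@B0, c@B1, e@B0, f@B2}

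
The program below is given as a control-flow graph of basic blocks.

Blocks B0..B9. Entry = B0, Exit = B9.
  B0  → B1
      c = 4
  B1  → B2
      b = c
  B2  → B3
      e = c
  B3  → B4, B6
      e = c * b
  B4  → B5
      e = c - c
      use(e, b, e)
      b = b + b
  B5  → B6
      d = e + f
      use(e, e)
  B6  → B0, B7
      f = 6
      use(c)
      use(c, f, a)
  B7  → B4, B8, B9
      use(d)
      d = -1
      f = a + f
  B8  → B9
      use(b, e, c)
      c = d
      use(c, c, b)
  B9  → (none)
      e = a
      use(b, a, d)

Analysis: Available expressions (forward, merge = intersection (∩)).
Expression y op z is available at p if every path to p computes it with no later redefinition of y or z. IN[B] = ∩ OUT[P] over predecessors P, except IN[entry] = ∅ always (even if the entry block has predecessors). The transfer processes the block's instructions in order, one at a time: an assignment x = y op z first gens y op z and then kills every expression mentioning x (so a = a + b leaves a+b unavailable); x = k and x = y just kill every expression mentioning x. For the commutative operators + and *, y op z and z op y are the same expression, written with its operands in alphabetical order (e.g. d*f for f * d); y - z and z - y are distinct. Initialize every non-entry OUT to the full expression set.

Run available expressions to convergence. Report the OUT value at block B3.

Converged values:
  B0:   IN={}   OUT={}
  B1:   IN={}   OUT={}
  B2:   IN={}   OUT={}
  B3:   IN={}   OUT={b*c}
  B4:   IN={}   OUT={c-c}
  B5:   IN={c-c}   OUT={c-c, e+f}
  B6:   IN={}   OUT={}
  B7:   IN={}   OUT={}
  B8:   IN={}   OUT={}
  B9:   IN={}   OUT={}

Merge at B3: IN[B3] = OUT[B2] = {}
Applying B3's transfer function to that IN value gives OUT[B3] (row B3 above).

Answer: {b*c}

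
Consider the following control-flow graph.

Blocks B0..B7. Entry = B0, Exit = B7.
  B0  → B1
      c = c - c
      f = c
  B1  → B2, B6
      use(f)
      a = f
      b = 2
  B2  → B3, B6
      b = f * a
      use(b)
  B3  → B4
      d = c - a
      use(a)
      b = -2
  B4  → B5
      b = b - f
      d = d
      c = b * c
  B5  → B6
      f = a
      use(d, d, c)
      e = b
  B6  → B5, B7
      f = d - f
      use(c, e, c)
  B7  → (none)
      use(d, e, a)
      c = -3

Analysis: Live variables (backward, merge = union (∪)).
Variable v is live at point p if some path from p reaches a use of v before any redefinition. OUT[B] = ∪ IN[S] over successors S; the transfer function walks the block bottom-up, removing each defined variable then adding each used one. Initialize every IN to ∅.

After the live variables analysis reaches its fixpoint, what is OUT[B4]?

Answer: {a, b, c, d}

Trace:
Per-block solution:
  B0: | IN={c, d, e} | OUT={c, d, e, f}
  B1: | IN={c, d, e, f} | OUT={a, b, c, d, e, f}
  B2: | IN={a, c, d, e, f} | OUT={a, b, c, d, e, f}
  B3: | IN={a, c, f} | OUT={a, b, c, d, f}
  B4: | IN={a, b, c, d, f} | OUT={a, b, c, d}
  B5: | IN={a, b, c, d} | OUT={a, b, c, d, e, f}
  B6: | IN={a, b, c, d, e, f} | OUT={a, b, c, d, e}
  B7: | IN={a, d, e} | OUT={}

Merge at B4: OUT[B4] = IN[B5] = {a, b, c, d}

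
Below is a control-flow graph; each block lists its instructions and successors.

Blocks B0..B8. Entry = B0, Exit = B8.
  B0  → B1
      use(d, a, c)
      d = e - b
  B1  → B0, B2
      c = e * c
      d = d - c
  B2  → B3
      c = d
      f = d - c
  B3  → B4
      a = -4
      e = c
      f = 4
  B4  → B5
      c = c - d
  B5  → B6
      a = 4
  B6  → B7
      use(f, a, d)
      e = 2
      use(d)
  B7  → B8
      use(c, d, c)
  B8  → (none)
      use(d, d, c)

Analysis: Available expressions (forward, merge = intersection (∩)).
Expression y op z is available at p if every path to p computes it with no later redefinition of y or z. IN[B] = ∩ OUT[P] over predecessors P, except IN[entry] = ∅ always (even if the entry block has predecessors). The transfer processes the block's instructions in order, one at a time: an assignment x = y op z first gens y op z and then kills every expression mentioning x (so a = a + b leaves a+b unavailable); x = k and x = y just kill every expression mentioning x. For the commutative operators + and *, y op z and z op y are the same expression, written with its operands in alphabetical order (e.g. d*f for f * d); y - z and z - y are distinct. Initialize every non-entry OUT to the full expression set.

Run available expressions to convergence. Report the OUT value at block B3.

Answer: {d-c}

Trace:
Fixpoint table:
  B0:   IN={}   OUT={e-b}
  B1:   IN={e-b}   OUT={e-b}
  B2:   IN={e-b}   OUT={d-c, e-b}
  B3:   IN={d-c, e-b}   OUT={d-c}
  B4:   IN={d-c}   OUT={}
  B5:   IN={}   OUT={}
  B6:   IN={}   OUT={}
  B7:   IN={}   OUT={}
  B8:   IN={}   OUT={}

Merge at B3: IN[B3] = OUT[B2] = {d-c, e-b}
Applying B3's transfer function to that IN value gives OUT[B3] (row B3 above).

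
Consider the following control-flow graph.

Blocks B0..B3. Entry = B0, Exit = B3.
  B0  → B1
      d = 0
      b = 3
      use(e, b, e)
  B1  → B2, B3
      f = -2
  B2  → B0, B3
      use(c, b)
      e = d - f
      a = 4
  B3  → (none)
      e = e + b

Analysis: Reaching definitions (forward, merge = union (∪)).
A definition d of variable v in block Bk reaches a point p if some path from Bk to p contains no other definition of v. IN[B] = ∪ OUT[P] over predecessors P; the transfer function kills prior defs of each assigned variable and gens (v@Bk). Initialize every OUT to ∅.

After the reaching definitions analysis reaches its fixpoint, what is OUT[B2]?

Per-block solution:
  B0: | IN={a@B2, b@B0, d@B0, e@B2, f@B1} | OUT={a@B2, b@B0, d@B0, e@B2, f@B1}
  B1: | IN={a@B2, b@B0, d@B0, e@B2, f@B1} | OUT={a@B2, b@B0, d@B0, e@B2, f@B1}
  B2: | IN={a@B2, b@B0, d@B0, e@B2, f@B1} | OUT={a@B2, b@B0, d@B0, e@B2, f@B1}
  B3: | IN={a@B2, b@B0, d@B0, e@B2, f@B1} | OUT={a@B2, b@B0, d@B0, e@B3, f@B1}

Merge at B2: IN[B2] = OUT[B1] = {a@B2, b@B0, d@B0, e@B2, f@B1}
Applying B2's transfer function to that IN value gives OUT[B2] (row B2 above).

Answer: {a@B2, b@B0, d@B0, e@B2, f@B1}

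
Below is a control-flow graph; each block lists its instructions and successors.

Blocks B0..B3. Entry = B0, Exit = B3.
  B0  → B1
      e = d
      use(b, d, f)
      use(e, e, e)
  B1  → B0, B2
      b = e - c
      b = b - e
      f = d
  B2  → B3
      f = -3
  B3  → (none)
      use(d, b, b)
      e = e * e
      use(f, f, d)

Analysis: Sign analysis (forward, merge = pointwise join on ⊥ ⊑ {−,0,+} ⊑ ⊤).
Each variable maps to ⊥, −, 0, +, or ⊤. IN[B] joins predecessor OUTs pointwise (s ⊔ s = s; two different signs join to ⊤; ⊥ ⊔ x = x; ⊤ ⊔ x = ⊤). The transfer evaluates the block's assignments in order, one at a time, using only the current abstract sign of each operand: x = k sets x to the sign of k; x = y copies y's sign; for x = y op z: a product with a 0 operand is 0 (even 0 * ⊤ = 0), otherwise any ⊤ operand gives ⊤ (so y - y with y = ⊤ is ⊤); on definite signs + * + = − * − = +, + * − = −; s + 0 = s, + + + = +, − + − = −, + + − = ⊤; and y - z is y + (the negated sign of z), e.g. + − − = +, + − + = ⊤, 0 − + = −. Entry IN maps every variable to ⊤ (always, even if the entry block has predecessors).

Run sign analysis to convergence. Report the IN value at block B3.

Answer: {a: ⊤, b: ⊤, c: ⊤, d: ⊤, e: ⊤, f: -}

Working:
Converged values:
  B0:   IN=(all ⊤)   OUT=(all ⊤)
  B1:   IN=(all ⊤)   OUT=(all ⊤)
  B2:   IN=(all ⊤)   OUT={f:-; rest ⊤}
  B3:   IN={f:-; rest ⊤}   OUT={f:-; rest ⊤}

Merge at B3: IN[B3] = OUT[B2] = {a: ⊤, b: ⊤, c: ⊤, d: ⊤, e: ⊤, f: -}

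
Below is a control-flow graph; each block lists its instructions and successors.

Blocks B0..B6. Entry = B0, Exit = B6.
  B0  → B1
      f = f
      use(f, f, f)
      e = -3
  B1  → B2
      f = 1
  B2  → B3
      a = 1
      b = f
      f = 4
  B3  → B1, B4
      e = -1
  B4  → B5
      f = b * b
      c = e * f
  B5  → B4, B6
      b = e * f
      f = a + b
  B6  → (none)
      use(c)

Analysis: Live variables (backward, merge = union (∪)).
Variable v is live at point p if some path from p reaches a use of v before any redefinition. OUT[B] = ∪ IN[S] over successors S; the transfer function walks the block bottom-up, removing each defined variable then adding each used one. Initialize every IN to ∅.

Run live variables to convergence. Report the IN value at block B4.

Answer: {a, b, e}

Trace:
Converged values:
  B0:  IN={f}  OUT={}
  B1:  IN={}  OUT={f}
  B2:  IN={f}  OUT={a, b}
  B3:  IN={a, b}  OUT={a, b, e}
  B4:  IN={a, b, e}  OUT={a, c, e, f}
  B5:  IN={a, c, e, f}  OUT={a, b, c, e}
  B6:  IN={c}  OUT={}

Merge at B4: OUT[B4] = IN[B5] = {a, c, e, f}
Applying B4's transfer function to that OUT value gives IN[B4] (row B4 above).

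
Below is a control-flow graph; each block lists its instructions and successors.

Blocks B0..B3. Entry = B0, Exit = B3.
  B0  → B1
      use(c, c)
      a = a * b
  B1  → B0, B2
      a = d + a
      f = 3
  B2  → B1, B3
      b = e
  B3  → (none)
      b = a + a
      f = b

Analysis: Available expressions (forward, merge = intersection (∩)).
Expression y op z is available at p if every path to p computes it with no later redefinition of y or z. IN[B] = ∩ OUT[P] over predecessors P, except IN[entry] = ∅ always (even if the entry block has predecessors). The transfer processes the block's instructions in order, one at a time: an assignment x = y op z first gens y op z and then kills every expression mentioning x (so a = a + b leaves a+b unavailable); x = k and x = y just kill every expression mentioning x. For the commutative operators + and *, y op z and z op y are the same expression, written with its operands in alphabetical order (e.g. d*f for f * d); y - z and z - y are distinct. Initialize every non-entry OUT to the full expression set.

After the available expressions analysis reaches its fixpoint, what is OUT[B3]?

Fixpoint table:
  B0: | IN={} | OUT={}
  B1: | IN={} | OUT={}
  B2: | IN={} | OUT={}
  B3: | IN={} | OUT={a+a}

Merge at B3: IN[B3] = OUT[B2] = {}
Applying B3's transfer function to that IN value gives OUT[B3] (row B3 above).

Answer: {a+a}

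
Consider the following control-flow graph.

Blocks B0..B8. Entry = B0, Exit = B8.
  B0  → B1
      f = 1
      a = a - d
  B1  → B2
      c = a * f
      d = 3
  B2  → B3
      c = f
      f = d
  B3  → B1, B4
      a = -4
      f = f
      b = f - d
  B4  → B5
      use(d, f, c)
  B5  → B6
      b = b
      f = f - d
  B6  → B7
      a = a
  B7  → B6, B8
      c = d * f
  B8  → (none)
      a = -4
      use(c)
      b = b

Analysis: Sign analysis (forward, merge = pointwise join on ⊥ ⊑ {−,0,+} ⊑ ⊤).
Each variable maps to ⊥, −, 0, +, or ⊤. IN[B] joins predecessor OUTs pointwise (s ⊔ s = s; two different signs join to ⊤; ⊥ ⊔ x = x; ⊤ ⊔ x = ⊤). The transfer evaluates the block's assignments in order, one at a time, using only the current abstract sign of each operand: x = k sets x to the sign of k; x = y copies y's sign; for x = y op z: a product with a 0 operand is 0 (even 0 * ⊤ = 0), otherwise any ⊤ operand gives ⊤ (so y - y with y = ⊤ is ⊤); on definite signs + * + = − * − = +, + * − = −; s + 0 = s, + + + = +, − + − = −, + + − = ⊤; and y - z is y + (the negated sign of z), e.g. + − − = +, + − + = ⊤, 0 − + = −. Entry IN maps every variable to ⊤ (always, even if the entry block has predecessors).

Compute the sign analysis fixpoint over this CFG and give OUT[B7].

Per-block solution:
  B0:  IN=(all ⊤)  OUT={f:+; rest ⊤}
  B1:  IN={f:+; rest ⊤}  OUT={d:+, f:+; rest ⊤}
  B2:  IN={d:+, f:+; rest ⊤}  OUT={c:+, d:+, f:+; rest ⊤}
  B3:  IN={c:+, d:+, f:+; rest ⊤}  OUT={a:-, c:+, d:+, f:+; rest ⊤}
  B4:  IN={a:-, c:+, d:+, f:+; rest ⊤}  OUT={a:-, c:+, d:+, f:+; rest ⊤}
  B5:  IN={a:-, c:+, d:+, f:+; rest ⊤}  OUT={a:-, c:+, d:+; rest ⊤}
  B6:  IN={a:-, d:+; rest ⊤}  OUT={a:-, d:+; rest ⊤}
  B7:  IN={a:-, d:+; rest ⊤}  OUT={a:-, d:+; rest ⊤}
  B8:  IN={a:-, d:+; rest ⊤}  OUT={a:-, d:+; rest ⊤}

Merge at B7: IN[B7] = OUT[B6] = {a: -, b: ⊤, c: ⊤, d: +, e: ⊤, f: ⊤}
Applying B7's transfer function to that IN value gives OUT[B7] (row B7 above).

Answer: {a: -, b: ⊤, c: ⊤, d: +, e: ⊤, f: ⊤}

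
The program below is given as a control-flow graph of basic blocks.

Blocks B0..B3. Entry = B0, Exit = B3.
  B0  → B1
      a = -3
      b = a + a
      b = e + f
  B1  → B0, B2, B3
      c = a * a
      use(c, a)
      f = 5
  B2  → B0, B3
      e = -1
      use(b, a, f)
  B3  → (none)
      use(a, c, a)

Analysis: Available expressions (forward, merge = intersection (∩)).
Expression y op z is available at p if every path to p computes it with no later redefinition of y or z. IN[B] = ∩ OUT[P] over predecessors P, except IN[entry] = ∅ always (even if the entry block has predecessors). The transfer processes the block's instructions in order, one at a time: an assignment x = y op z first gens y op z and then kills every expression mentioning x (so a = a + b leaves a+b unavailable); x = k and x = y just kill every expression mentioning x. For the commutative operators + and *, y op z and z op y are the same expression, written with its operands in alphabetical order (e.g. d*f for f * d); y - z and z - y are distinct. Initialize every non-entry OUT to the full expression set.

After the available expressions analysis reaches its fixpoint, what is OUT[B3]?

Fixpoint table:
  B0:  IN={}  OUT={a+a, e+f}
  B1:  IN={a+a, e+f}  OUT={a*a, a+a}
  B2:  IN={a*a, a+a}  OUT={a*a, a+a}
  B3:  IN={a*a, a+a}  OUT={a*a, a+a}

Merge at B3: IN[B3] = OUT[B1] ∩ OUT[B2] = {a*a, a+a}
Applying B3's transfer function to that IN value gives OUT[B3] (row B3 above).

Answer: {a*a, a+a}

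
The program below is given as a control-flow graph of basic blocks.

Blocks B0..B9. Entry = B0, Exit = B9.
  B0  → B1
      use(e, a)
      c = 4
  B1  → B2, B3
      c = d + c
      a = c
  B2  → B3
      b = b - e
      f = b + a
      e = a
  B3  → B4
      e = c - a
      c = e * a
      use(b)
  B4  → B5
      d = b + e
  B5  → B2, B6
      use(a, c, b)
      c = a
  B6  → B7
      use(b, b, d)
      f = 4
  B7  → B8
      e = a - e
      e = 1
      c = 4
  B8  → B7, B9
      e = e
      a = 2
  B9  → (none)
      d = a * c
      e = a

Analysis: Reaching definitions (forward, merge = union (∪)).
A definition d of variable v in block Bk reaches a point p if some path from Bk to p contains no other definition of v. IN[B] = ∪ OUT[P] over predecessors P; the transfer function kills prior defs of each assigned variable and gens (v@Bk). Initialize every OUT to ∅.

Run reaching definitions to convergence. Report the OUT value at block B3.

Converged values:
  B0: | IN={} | OUT={c@B0}
  B1: | IN={c@B0} | OUT={a@B1, c@B1}
  B2: | IN={a@B1, b@B2, c@B1, c@B5, d@B4, e@B3, f@B2} | OUT={a@B1, b@B2, c@B1, c@B5, d@B4, e@B2, f@B2}
  B3: | IN={a@B1, b@B2, c@B1, c@B5, d@B4, e@B2, f@B2} | OUT={a@B1, b@B2, c@B3, d@B4, e@B3, f@B2}
  B4: | IN={a@B1, b@B2, c@B3, d@B4, e@B3, f@B2} | OUT={a@B1, b@B2, c@B3, d@B4, e@B3, f@B2}
  B5: | IN={a@B1, b@B2, c@B3, d@B4, e@B3, f@B2} | OUT={a@B1, b@B2, c@B5, d@B4, e@B3, f@B2}
  B6: | IN={a@B1, b@B2, c@B5, d@B4, e@B3, f@B2} | OUT={a@B1, b@B2, c@B5, d@B4, e@B3, f@B6}
  B7: | IN={a@B1, a@B8, b@B2, c@B5, c@B7, d@B4, e@B3, e@B8, f@B6} | OUT={a@B1, a@B8, b@B2, c@B7, d@B4, e@B7, f@B6}
  B8: | IN={a@B1, a@B8, b@B2, c@B7, d@B4, e@B7, f@B6} | OUT={a@B8, b@B2, c@B7, d@B4, e@B8, f@B6}
  B9: | IN={a@B8, b@B2, c@B7, d@B4, e@B8, f@B6} | OUT={a@B8, b@B2, c@B7, d@B9, e@B9, f@B6}

Merge at B3: IN[B3] = OUT[B1] ⊔ OUT[B2] = {a@B1, b@B2, c@B1, c@B5, d@B4, e@B2, f@B2}
Applying B3's transfer function to that IN value gives OUT[B3] (row B3 above).

Answer: {a@B1, b@B2, c@B3, d@B4, e@B3, f@B2}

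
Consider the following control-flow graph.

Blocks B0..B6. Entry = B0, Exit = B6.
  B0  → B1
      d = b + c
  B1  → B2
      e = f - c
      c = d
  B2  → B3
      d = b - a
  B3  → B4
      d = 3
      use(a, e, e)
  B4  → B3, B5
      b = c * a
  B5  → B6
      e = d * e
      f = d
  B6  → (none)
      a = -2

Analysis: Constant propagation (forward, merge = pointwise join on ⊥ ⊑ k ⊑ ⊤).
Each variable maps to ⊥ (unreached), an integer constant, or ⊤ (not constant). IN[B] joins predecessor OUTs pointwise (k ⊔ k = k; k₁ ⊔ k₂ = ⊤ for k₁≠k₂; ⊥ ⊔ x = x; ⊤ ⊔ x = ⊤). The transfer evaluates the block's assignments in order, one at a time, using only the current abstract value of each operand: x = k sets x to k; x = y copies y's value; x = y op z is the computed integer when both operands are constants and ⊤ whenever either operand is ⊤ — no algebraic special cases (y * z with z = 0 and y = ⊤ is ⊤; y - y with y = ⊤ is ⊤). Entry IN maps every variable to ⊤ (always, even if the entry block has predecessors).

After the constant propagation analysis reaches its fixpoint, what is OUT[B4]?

Fixpoint table:
  B0:   IN=(all ⊤)   OUT=(all ⊤)
  B1:   IN=(all ⊤)   OUT=(all ⊤)
  B2:   IN=(all ⊤)   OUT=(all ⊤)
  B3:   IN=(all ⊤)   OUT={d:3; rest ⊤}
  B4:   IN={d:3; rest ⊤}   OUT={d:3; rest ⊤}
  B5:   IN={d:3; rest ⊤}   OUT={d:3, f:3; rest ⊤}
  B6:   IN={d:3, f:3; rest ⊤}   OUT={a:-2, d:3, f:3; rest ⊤}

Merge at B4: IN[B4] = OUT[B3] = {a: ⊤, b: ⊤, c: ⊤, d: 3, e: ⊤, f: ⊤}
Applying B4's transfer function to that IN value gives OUT[B4] (row B4 above).

Answer: {a: ⊤, b: ⊤, c: ⊤, d: 3, e: ⊤, f: ⊤}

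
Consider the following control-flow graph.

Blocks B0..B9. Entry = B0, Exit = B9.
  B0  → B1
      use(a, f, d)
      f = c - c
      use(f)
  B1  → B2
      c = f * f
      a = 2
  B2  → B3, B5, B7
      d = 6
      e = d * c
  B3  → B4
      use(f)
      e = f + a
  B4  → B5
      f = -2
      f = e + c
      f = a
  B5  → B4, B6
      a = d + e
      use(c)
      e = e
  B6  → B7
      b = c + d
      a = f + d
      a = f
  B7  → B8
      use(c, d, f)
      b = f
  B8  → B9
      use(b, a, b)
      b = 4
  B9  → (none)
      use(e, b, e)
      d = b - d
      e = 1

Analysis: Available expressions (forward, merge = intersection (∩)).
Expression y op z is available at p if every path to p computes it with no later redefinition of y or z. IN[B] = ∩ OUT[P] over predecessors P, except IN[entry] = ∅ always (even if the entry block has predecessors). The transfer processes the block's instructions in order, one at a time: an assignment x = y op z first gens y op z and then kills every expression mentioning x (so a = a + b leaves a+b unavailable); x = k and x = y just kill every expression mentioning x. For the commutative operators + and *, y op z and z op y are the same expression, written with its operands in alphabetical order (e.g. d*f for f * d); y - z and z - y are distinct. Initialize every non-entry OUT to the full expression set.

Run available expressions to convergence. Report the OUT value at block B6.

Converged values:
  B0:   IN={}   OUT={c-c}
  B1:   IN={c-c}   OUT={f*f}
  B2:   IN={f*f}   OUT={c*d, f*f}
  B3:   IN={c*d, f*f}   OUT={a+f, c*d, f*f}
  B4:   IN={c*d}   OUT={c*d, c+e}
  B5:   IN={c*d}   OUT={c*d}
  B6:   IN={c*d}   OUT={c*d, c+d, d+f}
  B7:   IN={c*d}   OUT={c*d}
  B8:   IN={c*d}   OUT={c*d}
  B9:   IN={c*d}   OUT={}

Merge at B6: IN[B6] = OUT[B5] = {c*d}
Applying B6's transfer function to that IN value gives OUT[B6] (row B6 above).

Answer: {c*d, c+d, d+f}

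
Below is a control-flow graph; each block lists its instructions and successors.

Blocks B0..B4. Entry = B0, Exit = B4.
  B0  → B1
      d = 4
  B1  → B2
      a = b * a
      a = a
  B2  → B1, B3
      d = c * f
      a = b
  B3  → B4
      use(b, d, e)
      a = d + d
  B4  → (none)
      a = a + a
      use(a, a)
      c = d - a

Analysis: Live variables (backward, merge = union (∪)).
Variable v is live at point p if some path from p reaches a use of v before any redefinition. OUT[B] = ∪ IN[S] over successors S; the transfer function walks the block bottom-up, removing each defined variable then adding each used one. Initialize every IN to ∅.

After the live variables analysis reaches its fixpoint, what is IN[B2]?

Per-block solution:
  B0: | IN={a, b, c, e, f} | OUT={a, b, c, e, f}
  B1: | IN={a, b, c, e, f} | OUT={b, c, e, f}
  B2: | IN={b, c, e, f} | OUT={a, b, c, d, e, f}
  B3: | IN={b, d, e} | OUT={a, d}
  B4: | IN={a, d} | OUT={}

Merge at B2: OUT[B2] = IN[B1] ⊔ IN[B3] = {a, b, c, d, e, f}
Applying B2's transfer function to that OUT value gives IN[B2] (row B2 above).

Answer: {b, c, e, f}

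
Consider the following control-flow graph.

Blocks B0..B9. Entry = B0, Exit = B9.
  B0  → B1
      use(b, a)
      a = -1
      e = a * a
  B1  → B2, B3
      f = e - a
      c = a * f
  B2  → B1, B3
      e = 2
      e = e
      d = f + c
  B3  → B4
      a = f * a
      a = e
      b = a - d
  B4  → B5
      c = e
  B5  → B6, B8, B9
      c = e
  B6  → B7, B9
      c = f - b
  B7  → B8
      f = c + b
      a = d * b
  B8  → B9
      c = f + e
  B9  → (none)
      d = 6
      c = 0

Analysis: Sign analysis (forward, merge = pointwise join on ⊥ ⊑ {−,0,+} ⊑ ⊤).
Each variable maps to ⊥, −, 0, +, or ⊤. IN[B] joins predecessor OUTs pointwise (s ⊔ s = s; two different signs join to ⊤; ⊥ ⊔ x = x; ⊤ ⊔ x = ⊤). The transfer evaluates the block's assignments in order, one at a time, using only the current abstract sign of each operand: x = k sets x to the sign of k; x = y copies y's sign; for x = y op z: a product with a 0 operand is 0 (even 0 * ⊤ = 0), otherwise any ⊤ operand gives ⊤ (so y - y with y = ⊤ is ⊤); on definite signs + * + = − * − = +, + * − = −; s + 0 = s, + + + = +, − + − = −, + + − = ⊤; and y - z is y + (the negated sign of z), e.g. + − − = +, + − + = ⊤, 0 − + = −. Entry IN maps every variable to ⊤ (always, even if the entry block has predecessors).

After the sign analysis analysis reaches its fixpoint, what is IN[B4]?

Answer: {a: +, b: ⊤, c: -, d: ⊤, e: +, f: +}

Derivation:
Converged values:
  B0:  IN=(all ⊤)  OUT={a:-, e:+; rest ⊤}
  B1:  IN={a:-, e:+; rest ⊤}  OUT={a:-, c:-, e:+, f:+; rest ⊤}
  B2:  IN={a:-, c:-, e:+, f:+; rest ⊤}  OUT={a:-, c:-, e:+, f:+; rest ⊤}
  B3:  IN={a:-, c:-, e:+, f:+; rest ⊤}  OUT={a:+, c:-, e:+, f:+; rest ⊤}
  B4:  IN={a:+, c:-, e:+, f:+; rest ⊤}  OUT={a:+, c:+, e:+, f:+; rest ⊤}
  B5:  IN={a:+, c:+, e:+, f:+; rest ⊤}  OUT={a:+, c:+, e:+, f:+; rest ⊤}
  B6:  IN={a:+, c:+, e:+, f:+; rest ⊤}  OUT={a:+, e:+, f:+; rest ⊤}
  B7:  IN={a:+, e:+, f:+; rest ⊤}  OUT={e:+; rest ⊤}
  B8:  IN={e:+; rest ⊤}  OUT={e:+; rest ⊤}
  B9:  IN={e:+; rest ⊤}  OUT={c:0, d:+, e:+; rest ⊤}

Merge at B4: IN[B4] = OUT[B3] = {a: +, b: ⊤, c: -, d: ⊤, e: +, f: +}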